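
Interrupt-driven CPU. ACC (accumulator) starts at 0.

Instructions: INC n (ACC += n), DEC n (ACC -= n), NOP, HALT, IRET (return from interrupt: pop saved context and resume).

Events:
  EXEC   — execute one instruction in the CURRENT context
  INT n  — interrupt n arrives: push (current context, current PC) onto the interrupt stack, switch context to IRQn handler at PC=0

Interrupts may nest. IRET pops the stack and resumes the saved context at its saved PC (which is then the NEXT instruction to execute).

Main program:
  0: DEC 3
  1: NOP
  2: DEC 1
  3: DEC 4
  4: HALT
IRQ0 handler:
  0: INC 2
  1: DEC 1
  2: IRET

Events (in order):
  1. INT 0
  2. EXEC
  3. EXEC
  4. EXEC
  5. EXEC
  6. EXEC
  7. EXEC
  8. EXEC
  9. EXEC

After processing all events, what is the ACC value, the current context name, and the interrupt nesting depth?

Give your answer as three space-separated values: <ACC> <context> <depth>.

Event 1 (INT 0): INT 0 arrives: push (MAIN, PC=0), enter IRQ0 at PC=0 (depth now 1)
Event 2 (EXEC): [IRQ0] PC=0: INC 2 -> ACC=2
Event 3 (EXEC): [IRQ0] PC=1: DEC 1 -> ACC=1
Event 4 (EXEC): [IRQ0] PC=2: IRET -> resume MAIN at PC=0 (depth now 0)
Event 5 (EXEC): [MAIN] PC=0: DEC 3 -> ACC=-2
Event 6 (EXEC): [MAIN] PC=1: NOP
Event 7 (EXEC): [MAIN] PC=2: DEC 1 -> ACC=-3
Event 8 (EXEC): [MAIN] PC=3: DEC 4 -> ACC=-7
Event 9 (EXEC): [MAIN] PC=4: HALT

Answer: -7 MAIN 0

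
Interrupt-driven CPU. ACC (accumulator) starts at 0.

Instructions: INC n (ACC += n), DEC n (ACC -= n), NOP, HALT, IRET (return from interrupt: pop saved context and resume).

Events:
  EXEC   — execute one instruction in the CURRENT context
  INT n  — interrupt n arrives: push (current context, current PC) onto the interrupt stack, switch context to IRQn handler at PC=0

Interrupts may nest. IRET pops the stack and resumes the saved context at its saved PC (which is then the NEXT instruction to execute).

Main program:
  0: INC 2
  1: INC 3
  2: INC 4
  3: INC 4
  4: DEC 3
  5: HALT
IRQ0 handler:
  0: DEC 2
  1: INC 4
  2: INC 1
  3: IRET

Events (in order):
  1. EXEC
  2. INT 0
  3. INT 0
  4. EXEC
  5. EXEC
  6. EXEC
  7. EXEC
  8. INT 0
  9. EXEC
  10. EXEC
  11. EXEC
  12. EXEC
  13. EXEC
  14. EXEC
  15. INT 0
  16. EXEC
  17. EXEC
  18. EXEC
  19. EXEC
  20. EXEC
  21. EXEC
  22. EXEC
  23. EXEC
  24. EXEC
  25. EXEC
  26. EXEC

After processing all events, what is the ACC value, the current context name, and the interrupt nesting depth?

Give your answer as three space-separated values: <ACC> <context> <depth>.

Answer: 22 MAIN 0

Derivation:
Event 1 (EXEC): [MAIN] PC=0: INC 2 -> ACC=2
Event 2 (INT 0): INT 0 arrives: push (MAIN, PC=1), enter IRQ0 at PC=0 (depth now 1)
Event 3 (INT 0): INT 0 arrives: push (IRQ0, PC=0), enter IRQ0 at PC=0 (depth now 2)
Event 4 (EXEC): [IRQ0] PC=0: DEC 2 -> ACC=0
Event 5 (EXEC): [IRQ0] PC=1: INC 4 -> ACC=4
Event 6 (EXEC): [IRQ0] PC=2: INC 1 -> ACC=5
Event 7 (EXEC): [IRQ0] PC=3: IRET -> resume IRQ0 at PC=0 (depth now 1)
Event 8 (INT 0): INT 0 arrives: push (IRQ0, PC=0), enter IRQ0 at PC=0 (depth now 2)
Event 9 (EXEC): [IRQ0] PC=0: DEC 2 -> ACC=3
Event 10 (EXEC): [IRQ0] PC=1: INC 4 -> ACC=7
Event 11 (EXEC): [IRQ0] PC=2: INC 1 -> ACC=8
Event 12 (EXEC): [IRQ0] PC=3: IRET -> resume IRQ0 at PC=0 (depth now 1)
Event 13 (EXEC): [IRQ0] PC=0: DEC 2 -> ACC=6
Event 14 (EXEC): [IRQ0] PC=1: INC 4 -> ACC=10
Event 15 (INT 0): INT 0 arrives: push (IRQ0, PC=2), enter IRQ0 at PC=0 (depth now 2)
Event 16 (EXEC): [IRQ0] PC=0: DEC 2 -> ACC=8
Event 17 (EXEC): [IRQ0] PC=1: INC 4 -> ACC=12
Event 18 (EXEC): [IRQ0] PC=2: INC 1 -> ACC=13
Event 19 (EXEC): [IRQ0] PC=3: IRET -> resume IRQ0 at PC=2 (depth now 1)
Event 20 (EXEC): [IRQ0] PC=2: INC 1 -> ACC=14
Event 21 (EXEC): [IRQ0] PC=3: IRET -> resume MAIN at PC=1 (depth now 0)
Event 22 (EXEC): [MAIN] PC=1: INC 3 -> ACC=17
Event 23 (EXEC): [MAIN] PC=2: INC 4 -> ACC=21
Event 24 (EXEC): [MAIN] PC=3: INC 4 -> ACC=25
Event 25 (EXEC): [MAIN] PC=4: DEC 3 -> ACC=22
Event 26 (EXEC): [MAIN] PC=5: HALT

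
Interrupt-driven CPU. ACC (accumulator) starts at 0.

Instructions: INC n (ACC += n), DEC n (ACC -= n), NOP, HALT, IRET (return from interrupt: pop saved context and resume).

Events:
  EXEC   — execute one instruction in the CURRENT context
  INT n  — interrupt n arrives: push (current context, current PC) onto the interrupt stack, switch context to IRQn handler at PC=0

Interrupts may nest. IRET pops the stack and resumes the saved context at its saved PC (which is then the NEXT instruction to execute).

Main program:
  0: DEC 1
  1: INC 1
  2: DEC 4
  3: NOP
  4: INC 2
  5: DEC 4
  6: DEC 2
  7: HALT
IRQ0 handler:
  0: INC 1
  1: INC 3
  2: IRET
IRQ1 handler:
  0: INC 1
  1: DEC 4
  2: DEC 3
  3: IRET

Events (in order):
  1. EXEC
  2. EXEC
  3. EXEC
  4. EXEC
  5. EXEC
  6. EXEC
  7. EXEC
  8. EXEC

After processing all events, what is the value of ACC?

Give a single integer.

Event 1 (EXEC): [MAIN] PC=0: DEC 1 -> ACC=-1
Event 2 (EXEC): [MAIN] PC=1: INC 1 -> ACC=0
Event 3 (EXEC): [MAIN] PC=2: DEC 4 -> ACC=-4
Event 4 (EXEC): [MAIN] PC=3: NOP
Event 5 (EXEC): [MAIN] PC=4: INC 2 -> ACC=-2
Event 6 (EXEC): [MAIN] PC=5: DEC 4 -> ACC=-6
Event 7 (EXEC): [MAIN] PC=6: DEC 2 -> ACC=-8
Event 8 (EXEC): [MAIN] PC=7: HALT

Answer: -8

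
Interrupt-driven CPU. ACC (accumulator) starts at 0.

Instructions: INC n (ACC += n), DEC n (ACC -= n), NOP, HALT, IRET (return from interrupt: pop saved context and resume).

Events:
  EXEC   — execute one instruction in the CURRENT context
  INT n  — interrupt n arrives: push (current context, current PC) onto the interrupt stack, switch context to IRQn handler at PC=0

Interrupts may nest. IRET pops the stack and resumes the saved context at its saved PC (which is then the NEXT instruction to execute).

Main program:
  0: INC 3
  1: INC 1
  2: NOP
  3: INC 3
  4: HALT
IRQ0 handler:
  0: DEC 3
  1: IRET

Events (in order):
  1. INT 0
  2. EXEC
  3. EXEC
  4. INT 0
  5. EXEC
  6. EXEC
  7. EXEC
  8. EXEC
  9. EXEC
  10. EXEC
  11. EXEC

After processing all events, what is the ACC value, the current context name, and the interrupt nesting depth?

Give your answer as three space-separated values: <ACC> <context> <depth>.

Answer: 1 MAIN 0

Derivation:
Event 1 (INT 0): INT 0 arrives: push (MAIN, PC=0), enter IRQ0 at PC=0 (depth now 1)
Event 2 (EXEC): [IRQ0] PC=0: DEC 3 -> ACC=-3
Event 3 (EXEC): [IRQ0] PC=1: IRET -> resume MAIN at PC=0 (depth now 0)
Event 4 (INT 0): INT 0 arrives: push (MAIN, PC=0), enter IRQ0 at PC=0 (depth now 1)
Event 5 (EXEC): [IRQ0] PC=0: DEC 3 -> ACC=-6
Event 6 (EXEC): [IRQ0] PC=1: IRET -> resume MAIN at PC=0 (depth now 0)
Event 7 (EXEC): [MAIN] PC=0: INC 3 -> ACC=-3
Event 8 (EXEC): [MAIN] PC=1: INC 1 -> ACC=-2
Event 9 (EXEC): [MAIN] PC=2: NOP
Event 10 (EXEC): [MAIN] PC=3: INC 3 -> ACC=1
Event 11 (EXEC): [MAIN] PC=4: HALT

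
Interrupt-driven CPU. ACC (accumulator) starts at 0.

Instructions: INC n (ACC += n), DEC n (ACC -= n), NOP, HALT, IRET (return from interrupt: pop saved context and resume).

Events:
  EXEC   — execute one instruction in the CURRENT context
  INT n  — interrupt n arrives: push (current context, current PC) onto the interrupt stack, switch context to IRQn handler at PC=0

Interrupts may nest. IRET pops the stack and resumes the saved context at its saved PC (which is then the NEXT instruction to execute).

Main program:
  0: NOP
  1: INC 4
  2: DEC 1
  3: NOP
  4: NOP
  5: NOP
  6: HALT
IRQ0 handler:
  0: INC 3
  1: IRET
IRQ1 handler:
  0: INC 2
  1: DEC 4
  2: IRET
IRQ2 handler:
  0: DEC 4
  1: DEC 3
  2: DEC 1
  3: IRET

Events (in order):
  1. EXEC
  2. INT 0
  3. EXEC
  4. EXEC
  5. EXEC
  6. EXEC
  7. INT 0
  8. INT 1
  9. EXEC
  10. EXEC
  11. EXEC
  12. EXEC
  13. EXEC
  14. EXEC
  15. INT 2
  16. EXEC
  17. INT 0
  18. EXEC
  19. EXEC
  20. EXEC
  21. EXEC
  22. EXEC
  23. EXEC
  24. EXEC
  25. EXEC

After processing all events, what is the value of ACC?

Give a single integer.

Event 1 (EXEC): [MAIN] PC=0: NOP
Event 2 (INT 0): INT 0 arrives: push (MAIN, PC=1), enter IRQ0 at PC=0 (depth now 1)
Event 3 (EXEC): [IRQ0] PC=0: INC 3 -> ACC=3
Event 4 (EXEC): [IRQ0] PC=1: IRET -> resume MAIN at PC=1 (depth now 0)
Event 5 (EXEC): [MAIN] PC=1: INC 4 -> ACC=7
Event 6 (EXEC): [MAIN] PC=2: DEC 1 -> ACC=6
Event 7 (INT 0): INT 0 arrives: push (MAIN, PC=3), enter IRQ0 at PC=0 (depth now 1)
Event 8 (INT 1): INT 1 arrives: push (IRQ0, PC=0), enter IRQ1 at PC=0 (depth now 2)
Event 9 (EXEC): [IRQ1] PC=0: INC 2 -> ACC=8
Event 10 (EXEC): [IRQ1] PC=1: DEC 4 -> ACC=4
Event 11 (EXEC): [IRQ1] PC=2: IRET -> resume IRQ0 at PC=0 (depth now 1)
Event 12 (EXEC): [IRQ0] PC=0: INC 3 -> ACC=7
Event 13 (EXEC): [IRQ0] PC=1: IRET -> resume MAIN at PC=3 (depth now 0)
Event 14 (EXEC): [MAIN] PC=3: NOP
Event 15 (INT 2): INT 2 arrives: push (MAIN, PC=4), enter IRQ2 at PC=0 (depth now 1)
Event 16 (EXEC): [IRQ2] PC=0: DEC 4 -> ACC=3
Event 17 (INT 0): INT 0 arrives: push (IRQ2, PC=1), enter IRQ0 at PC=0 (depth now 2)
Event 18 (EXEC): [IRQ0] PC=0: INC 3 -> ACC=6
Event 19 (EXEC): [IRQ0] PC=1: IRET -> resume IRQ2 at PC=1 (depth now 1)
Event 20 (EXEC): [IRQ2] PC=1: DEC 3 -> ACC=3
Event 21 (EXEC): [IRQ2] PC=2: DEC 1 -> ACC=2
Event 22 (EXEC): [IRQ2] PC=3: IRET -> resume MAIN at PC=4 (depth now 0)
Event 23 (EXEC): [MAIN] PC=4: NOP
Event 24 (EXEC): [MAIN] PC=5: NOP
Event 25 (EXEC): [MAIN] PC=6: HALT

Answer: 2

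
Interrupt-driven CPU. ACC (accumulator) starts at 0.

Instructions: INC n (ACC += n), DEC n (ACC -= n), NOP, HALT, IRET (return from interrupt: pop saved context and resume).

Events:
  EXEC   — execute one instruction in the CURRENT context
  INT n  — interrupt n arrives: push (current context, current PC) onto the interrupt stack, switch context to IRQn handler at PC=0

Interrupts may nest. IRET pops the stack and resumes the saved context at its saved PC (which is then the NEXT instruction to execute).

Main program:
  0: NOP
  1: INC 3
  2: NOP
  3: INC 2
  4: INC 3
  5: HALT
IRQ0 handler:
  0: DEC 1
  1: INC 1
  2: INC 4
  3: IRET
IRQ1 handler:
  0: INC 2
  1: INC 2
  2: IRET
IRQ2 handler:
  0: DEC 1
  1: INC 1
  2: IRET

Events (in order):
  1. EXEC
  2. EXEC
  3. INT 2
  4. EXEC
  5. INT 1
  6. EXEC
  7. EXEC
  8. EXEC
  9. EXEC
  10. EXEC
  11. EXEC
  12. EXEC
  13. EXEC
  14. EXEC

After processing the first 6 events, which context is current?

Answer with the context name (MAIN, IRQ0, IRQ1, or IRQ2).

Answer: IRQ1

Derivation:
Event 1 (EXEC): [MAIN] PC=0: NOP
Event 2 (EXEC): [MAIN] PC=1: INC 3 -> ACC=3
Event 3 (INT 2): INT 2 arrives: push (MAIN, PC=2), enter IRQ2 at PC=0 (depth now 1)
Event 4 (EXEC): [IRQ2] PC=0: DEC 1 -> ACC=2
Event 5 (INT 1): INT 1 arrives: push (IRQ2, PC=1), enter IRQ1 at PC=0 (depth now 2)
Event 6 (EXEC): [IRQ1] PC=0: INC 2 -> ACC=4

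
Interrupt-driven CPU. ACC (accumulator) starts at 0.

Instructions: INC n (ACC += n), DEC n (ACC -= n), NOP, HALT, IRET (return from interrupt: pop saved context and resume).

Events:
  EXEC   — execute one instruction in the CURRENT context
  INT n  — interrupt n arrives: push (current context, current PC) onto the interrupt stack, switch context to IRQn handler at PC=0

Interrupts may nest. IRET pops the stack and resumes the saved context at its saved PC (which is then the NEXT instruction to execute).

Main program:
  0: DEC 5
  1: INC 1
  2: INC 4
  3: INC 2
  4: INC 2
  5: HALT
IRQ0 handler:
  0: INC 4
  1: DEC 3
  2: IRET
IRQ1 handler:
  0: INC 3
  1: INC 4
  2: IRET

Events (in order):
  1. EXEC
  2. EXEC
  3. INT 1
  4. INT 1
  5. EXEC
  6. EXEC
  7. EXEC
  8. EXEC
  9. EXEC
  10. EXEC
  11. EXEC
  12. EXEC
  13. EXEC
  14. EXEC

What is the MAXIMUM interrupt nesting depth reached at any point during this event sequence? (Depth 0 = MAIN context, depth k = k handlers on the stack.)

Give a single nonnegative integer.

Answer: 2

Derivation:
Event 1 (EXEC): [MAIN] PC=0: DEC 5 -> ACC=-5 [depth=0]
Event 2 (EXEC): [MAIN] PC=1: INC 1 -> ACC=-4 [depth=0]
Event 3 (INT 1): INT 1 arrives: push (MAIN, PC=2), enter IRQ1 at PC=0 (depth now 1) [depth=1]
Event 4 (INT 1): INT 1 arrives: push (IRQ1, PC=0), enter IRQ1 at PC=0 (depth now 2) [depth=2]
Event 5 (EXEC): [IRQ1] PC=0: INC 3 -> ACC=-1 [depth=2]
Event 6 (EXEC): [IRQ1] PC=1: INC 4 -> ACC=3 [depth=2]
Event 7 (EXEC): [IRQ1] PC=2: IRET -> resume IRQ1 at PC=0 (depth now 1) [depth=1]
Event 8 (EXEC): [IRQ1] PC=0: INC 3 -> ACC=6 [depth=1]
Event 9 (EXEC): [IRQ1] PC=1: INC 4 -> ACC=10 [depth=1]
Event 10 (EXEC): [IRQ1] PC=2: IRET -> resume MAIN at PC=2 (depth now 0) [depth=0]
Event 11 (EXEC): [MAIN] PC=2: INC 4 -> ACC=14 [depth=0]
Event 12 (EXEC): [MAIN] PC=3: INC 2 -> ACC=16 [depth=0]
Event 13 (EXEC): [MAIN] PC=4: INC 2 -> ACC=18 [depth=0]
Event 14 (EXEC): [MAIN] PC=5: HALT [depth=0]
Max depth observed: 2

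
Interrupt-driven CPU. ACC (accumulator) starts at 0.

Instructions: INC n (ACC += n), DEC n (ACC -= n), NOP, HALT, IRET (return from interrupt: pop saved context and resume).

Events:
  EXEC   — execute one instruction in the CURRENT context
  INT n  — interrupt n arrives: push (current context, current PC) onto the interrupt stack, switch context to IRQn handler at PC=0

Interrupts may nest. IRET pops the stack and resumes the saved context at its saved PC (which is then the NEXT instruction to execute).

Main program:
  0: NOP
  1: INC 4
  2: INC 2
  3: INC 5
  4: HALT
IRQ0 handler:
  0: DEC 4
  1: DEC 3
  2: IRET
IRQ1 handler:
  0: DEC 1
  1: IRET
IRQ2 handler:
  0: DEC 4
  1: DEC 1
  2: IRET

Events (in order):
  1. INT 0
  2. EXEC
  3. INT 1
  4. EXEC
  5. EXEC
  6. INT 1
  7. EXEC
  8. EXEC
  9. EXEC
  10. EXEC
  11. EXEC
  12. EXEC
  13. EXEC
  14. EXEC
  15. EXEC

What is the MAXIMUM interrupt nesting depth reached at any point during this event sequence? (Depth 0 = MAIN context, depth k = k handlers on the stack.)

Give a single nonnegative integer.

Answer: 2

Derivation:
Event 1 (INT 0): INT 0 arrives: push (MAIN, PC=0), enter IRQ0 at PC=0 (depth now 1) [depth=1]
Event 2 (EXEC): [IRQ0] PC=0: DEC 4 -> ACC=-4 [depth=1]
Event 3 (INT 1): INT 1 arrives: push (IRQ0, PC=1), enter IRQ1 at PC=0 (depth now 2) [depth=2]
Event 4 (EXEC): [IRQ1] PC=0: DEC 1 -> ACC=-5 [depth=2]
Event 5 (EXEC): [IRQ1] PC=1: IRET -> resume IRQ0 at PC=1 (depth now 1) [depth=1]
Event 6 (INT 1): INT 1 arrives: push (IRQ0, PC=1), enter IRQ1 at PC=0 (depth now 2) [depth=2]
Event 7 (EXEC): [IRQ1] PC=0: DEC 1 -> ACC=-6 [depth=2]
Event 8 (EXEC): [IRQ1] PC=1: IRET -> resume IRQ0 at PC=1 (depth now 1) [depth=1]
Event 9 (EXEC): [IRQ0] PC=1: DEC 3 -> ACC=-9 [depth=1]
Event 10 (EXEC): [IRQ0] PC=2: IRET -> resume MAIN at PC=0 (depth now 0) [depth=0]
Event 11 (EXEC): [MAIN] PC=0: NOP [depth=0]
Event 12 (EXEC): [MAIN] PC=1: INC 4 -> ACC=-5 [depth=0]
Event 13 (EXEC): [MAIN] PC=2: INC 2 -> ACC=-3 [depth=0]
Event 14 (EXEC): [MAIN] PC=3: INC 5 -> ACC=2 [depth=0]
Event 15 (EXEC): [MAIN] PC=4: HALT [depth=0]
Max depth observed: 2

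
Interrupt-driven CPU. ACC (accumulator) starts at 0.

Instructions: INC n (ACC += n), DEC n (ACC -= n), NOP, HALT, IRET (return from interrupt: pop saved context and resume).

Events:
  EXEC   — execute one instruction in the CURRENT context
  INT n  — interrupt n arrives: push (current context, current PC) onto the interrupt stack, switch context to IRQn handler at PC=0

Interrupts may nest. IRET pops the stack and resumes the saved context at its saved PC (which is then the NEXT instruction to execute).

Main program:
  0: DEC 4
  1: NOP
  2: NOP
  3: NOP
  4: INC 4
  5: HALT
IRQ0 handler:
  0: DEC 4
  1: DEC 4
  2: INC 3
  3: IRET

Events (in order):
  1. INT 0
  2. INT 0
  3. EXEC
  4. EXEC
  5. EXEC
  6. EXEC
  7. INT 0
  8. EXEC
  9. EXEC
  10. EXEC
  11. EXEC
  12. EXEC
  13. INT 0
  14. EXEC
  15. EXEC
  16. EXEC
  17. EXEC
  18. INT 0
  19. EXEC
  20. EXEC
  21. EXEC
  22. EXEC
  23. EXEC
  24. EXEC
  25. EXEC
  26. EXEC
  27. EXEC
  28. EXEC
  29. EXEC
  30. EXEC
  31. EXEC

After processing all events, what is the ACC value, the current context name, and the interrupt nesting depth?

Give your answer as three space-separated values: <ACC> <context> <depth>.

Answer: -25 MAIN 0

Derivation:
Event 1 (INT 0): INT 0 arrives: push (MAIN, PC=0), enter IRQ0 at PC=0 (depth now 1)
Event 2 (INT 0): INT 0 arrives: push (IRQ0, PC=0), enter IRQ0 at PC=0 (depth now 2)
Event 3 (EXEC): [IRQ0] PC=0: DEC 4 -> ACC=-4
Event 4 (EXEC): [IRQ0] PC=1: DEC 4 -> ACC=-8
Event 5 (EXEC): [IRQ0] PC=2: INC 3 -> ACC=-5
Event 6 (EXEC): [IRQ0] PC=3: IRET -> resume IRQ0 at PC=0 (depth now 1)
Event 7 (INT 0): INT 0 arrives: push (IRQ0, PC=0), enter IRQ0 at PC=0 (depth now 2)
Event 8 (EXEC): [IRQ0] PC=0: DEC 4 -> ACC=-9
Event 9 (EXEC): [IRQ0] PC=1: DEC 4 -> ACC=-13
Event 10 (EXEC): [IRQ0] PC=2: INC 3 -> ACC=-10
Event 11 (EXEC): [IRQ0] PC=3: IRET -> resume IRQ0 at PC=0 (depth now 1)
Event 12 (EXEC): [IRQ0] PC=0: DEC 4 -> ACC=-14
Event 13 (INT 0): INT 0 arrives: push (IRQ0, PC=1), enter IRQ0 at PC=0 (depth now 2)
Event 14 (EXEC): [IRQ0] PC=0: DEC 4 -> ACC=-18
Event 15 (EXEC): [IRQ0] PC=1: DEC 4 -> ACC=-22
Event 16 (EXEC): [IRQ0] PC=2: INC 3 -> ACC=-19
Event 17 (EXEC): [IRQ0] PC=3: IRET -> resume IRQ0 at PC=1 (depth now 1)
Event 18 (INT 0): INT 0 arrives: push (IRQ0, PC=1), enter IRQ0 at PC=0 (depth now 2)
Event 19 (EXEC): [IRQ0] PC=0: DEC 4 -> ACC=-23
Event 20 (EXEC): [IRQ0] PC=1: DEC 4 -> ACC=-27
Event 21 (EXEC): [IRQ0] PC=2: INC 3 -> ACC=-24
Event 22 (EXEC): [IRQ0] PC=3: IRET -> resume IRQ0 at PC=1 (depth now 1)
Event 23 (EXEC): [IRQ0] PC=1: DEC 4 -> ACC=-28
Event 24 (EXEC): [IRQ0] PC=2: INC 3 -> ACC=-25
Event 25 (EXEC): [IRQ0] PC=3: IRET -> resume MAIN at PC=0 (depth now 0)
Event 26 (EXEC): [MAIN] PC=0: DEC 4 -> ACC=-29
Event 27 (EXEC): [MAIN] PC=1: NOP
Event 28 (EXEC): [MAIN] PC=2: NOP
Event 29 (EXEC): [MAIN] PC=3: NOP
Event 30 (EXEC): [MAIN] PC=4: INC 4 -> ACC=-25
Event 31 (EXEC): [MAIN] PC=5: HALT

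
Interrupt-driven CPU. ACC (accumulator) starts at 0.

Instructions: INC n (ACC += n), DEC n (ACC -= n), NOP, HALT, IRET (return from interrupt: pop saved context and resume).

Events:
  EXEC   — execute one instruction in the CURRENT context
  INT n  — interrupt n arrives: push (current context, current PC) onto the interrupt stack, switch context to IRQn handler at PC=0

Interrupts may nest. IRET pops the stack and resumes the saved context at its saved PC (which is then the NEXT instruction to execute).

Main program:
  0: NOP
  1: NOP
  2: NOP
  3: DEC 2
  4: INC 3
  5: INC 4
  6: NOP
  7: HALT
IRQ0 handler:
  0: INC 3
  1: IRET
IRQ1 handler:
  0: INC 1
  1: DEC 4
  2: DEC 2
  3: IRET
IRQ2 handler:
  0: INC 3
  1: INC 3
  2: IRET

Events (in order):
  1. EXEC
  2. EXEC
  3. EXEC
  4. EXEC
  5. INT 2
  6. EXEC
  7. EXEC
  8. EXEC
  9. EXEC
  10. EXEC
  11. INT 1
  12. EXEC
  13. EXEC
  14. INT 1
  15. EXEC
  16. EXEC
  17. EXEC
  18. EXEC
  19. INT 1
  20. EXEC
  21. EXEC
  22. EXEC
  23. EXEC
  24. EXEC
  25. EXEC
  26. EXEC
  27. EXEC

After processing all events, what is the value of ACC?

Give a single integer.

Answer: -4

Derivation:
Event 1 (EXEC): [MAIN] PC=0: NOP
Event 2 (EXEC): [MAIN] PC=1: NOP
Event 3 (EXEC): [MAIN] PC=2: NOP
Event 4 (EXEC): [MAIN] PC=3: DEC 2 -> ACC=-2
Event 5 (INT 2): INT 2 arrives: push (MAIN, PC=4), enter IRQ2 at PC=0 (depth now 1)
Event 6 (EXEC): [IRQ2] PC=0: INC 3 -> ACC=1
Event 7 (EXEC): [IRQ2] PC=1: INC 3 -> ACC=4
Event 8 (EXEC): [IRQ2] PC=2: IRET -> resume MAIN at PC=4 (depth now 0)
Event 9 (EXEC): [MAIN] PC=4: INC 3 -> ACC=7
Event 10 (EXEC): [MAIN] PC=5: INC 4 -> ACC=11
Event 11 (INT 1): INT 1 arrives: push (MAIN, PC=6), enter IRQ1 at PC=0 (depth now 1)
Event 12 (EXEC): [IRQ1] PC=0: INC 1 -> ACC=12
Event 13 (EXEC): [IRQ1] PC=1: DEC 4 -> ACC=8
Event 14 (INT 1): INT 1 arrives: push (IRQ1, PC=2), enter IRQ1 at PC=0 (depth now 2)
Event 15 (EXEC): [IRQ1] PC=0: INC 1 -> ACC=9
Event 16 (EXEC): [IRQ1] PC=1: DEC 4 -> ACC=5
Event 17 (EXEC): [IRQ1] PC=2: DEC 2 -> ACC=3
Event 18 (EXEC): [IRQ1] PC=3: IRET -> resume IRQ1 at PC=2 (depth now 1)
Event 19 (INT 1): INT 1 arrives: push (IRQ1, PC=2), enter IRQ1 at PC=0 (depth now 2)
Event 20 (EXEC): [IRQ1] PC=0: INC 1 -> ACC=4
Event 21 (EXEC): [IRQ1] PC=1: DEC 4 -> ACC=0
Event 22 (EXEC): [IRQ1] PC=2: DEC 2 -> ACC=-2
Event 23 (EXEC): [IRQ1] PC=3: IRET -> resume IRQ1 at PC=2 (depth now 1)
Event 24 (EXEC): [IRQ1] PC=2: DEC 2 -> ACC=-4
Event 25 (EXEC): [IRQ1] PC=3: IRET -> resume MAIN at PC=6 (depth now 0)
Event 26 (EXEC): [MAIN] PC=6: NOP
Event 27 (EXEC): [MAIN] PC=7: HALT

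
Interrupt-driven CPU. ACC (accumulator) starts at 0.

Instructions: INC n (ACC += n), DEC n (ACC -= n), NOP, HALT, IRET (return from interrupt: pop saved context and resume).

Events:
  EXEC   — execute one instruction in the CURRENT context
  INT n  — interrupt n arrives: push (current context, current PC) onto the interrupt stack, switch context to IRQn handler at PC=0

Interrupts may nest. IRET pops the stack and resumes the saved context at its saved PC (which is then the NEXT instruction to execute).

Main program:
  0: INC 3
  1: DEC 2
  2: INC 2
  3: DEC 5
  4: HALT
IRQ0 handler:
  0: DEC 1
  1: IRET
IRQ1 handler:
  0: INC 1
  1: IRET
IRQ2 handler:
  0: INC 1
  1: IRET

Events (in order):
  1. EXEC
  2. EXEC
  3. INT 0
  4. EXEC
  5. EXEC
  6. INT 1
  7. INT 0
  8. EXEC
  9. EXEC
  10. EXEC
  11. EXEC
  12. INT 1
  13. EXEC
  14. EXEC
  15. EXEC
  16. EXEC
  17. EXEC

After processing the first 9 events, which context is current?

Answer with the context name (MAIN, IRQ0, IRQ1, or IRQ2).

Answer: IRQ1

Derivation:
Event 1 (EXEC): [MAIN] PC=0: INC 3 -> ACC=3
Event 2 (EXEC): [MAIN] PC=1: DEC 2 -> ACC=1
Event 3 (INT 0): INT 0 arrives: push (MAIN, PC=2), enter IRQ0 at PC=0 (depth now 1)
Event 4 (EXEC): [IRQ0] PC=0: DEC 1 -> ACC=0
Event 5 (EXEC): [IRQ0] PC=1: IRET -> resume MAIN at PC=2 (depth now 0)
Event 6 (INT 1): INT 1 arrives: push (MAIN, PC=2), enter IRQ1 at PC=0 (depth now 1)
Event 7 (INT 0): INT 0 arrives: push (IRQ1, PC=0), enter IRQ0 at PC=0 (depth now 2)
Event 8 (EXEC): [IRQ0] PC=0: DEC 1 -> ACC=-1
Event 9 (EXEC): [IRQ0] PC=1: IRET -> resume IRQ1 at PC=0 (depth now 1)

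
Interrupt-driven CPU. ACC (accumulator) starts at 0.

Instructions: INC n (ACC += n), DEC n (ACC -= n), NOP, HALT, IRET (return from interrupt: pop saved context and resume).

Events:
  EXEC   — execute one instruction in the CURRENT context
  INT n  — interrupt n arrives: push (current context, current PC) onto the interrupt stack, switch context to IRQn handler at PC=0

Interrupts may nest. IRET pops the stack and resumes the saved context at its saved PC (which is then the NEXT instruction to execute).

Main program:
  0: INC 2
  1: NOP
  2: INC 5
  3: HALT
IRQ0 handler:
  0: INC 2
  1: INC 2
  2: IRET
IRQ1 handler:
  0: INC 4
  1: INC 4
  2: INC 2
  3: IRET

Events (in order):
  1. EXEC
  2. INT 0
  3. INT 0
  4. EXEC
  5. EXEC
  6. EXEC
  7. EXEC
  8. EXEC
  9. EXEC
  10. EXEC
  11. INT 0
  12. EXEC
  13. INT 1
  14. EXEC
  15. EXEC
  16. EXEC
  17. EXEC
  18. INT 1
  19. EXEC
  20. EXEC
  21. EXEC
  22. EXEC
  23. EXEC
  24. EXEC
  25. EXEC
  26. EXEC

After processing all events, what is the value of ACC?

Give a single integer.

Answer: 39

Derivation:
Event 1 (EXEC): [MAIN] PC=0: INC 2 -> ACC=2
Event 2 (INT 0): INT 0 arrives: push (MAIN, PC=1), enter IRQ0 at PC=0 (depth now 1)
Event 3 (INT 0): INT 0 arrives: push (IRQ0, PC=0), enter IRQ0 at PC=0 (depth now 2)
Event 4 (EXEC): [IRQ0] PC=0: INC 2 -> ACC=4
Event 5 (EXEC): [IRQ0] PC=1: INC 2 -> ACC=6
Event 6 (EXEC): [IRQ0] PC=2: IRET -> resume IRQ0 at PC=0 (depth now 1)
Event 7 (EXEC): [IRQ0] PC=0: INC 2 -> ACC=8
Event 8 (EXEC): [IRQ0] PC=1: INC 2 -> ACC=10
Event 9 (EXEC): [IRQ0] PC=2: IRET -> resume MAIN at PC=1 (depth now 0)
Event 10 (EXEC): [MAIN] PC=1: NOP
Event 11 (INT 0): INT 0 arrives: push (MAIN, PC=2), enter IRQ0 at PC=0 (depth now 1)
Event 12 (EXEC): [IRQ0] PC=0: INC 2 -> ACC=12
Event 13 (INT 1): INT 1 arrives: push (IRQ0, PC=1), enter IRQ1 at PC=0 (depth now 2)
Event 14 (EXEC): [IRQ1] PC=0: INC 4 -> ACC=16
Event 15 (EXEC): [IRQ1] PC=1: INC 4 -> ACC=20
Event 16 (EXEC): [IRQ1] PC=2: INC 2 -> ACC=22
Event 17 (EXEC): [IRQ1] PC=3: IRET -> resume IRQ0 at PC=1 (depth now 1)
Event 18 (INT 1): INT 1 arrives: push (IRQ0, PC=1), enter IRQ1 at PC=0 (depth now 2)
Event 19 (EXEC): [IRQ1] PC=0: INC 4 -> ACC=26
Event 20 (EXEC): [IRQ1] PC=1: INC 4 -> ACC=30
Event 21 (EXEC): [IRQ1] PC=2: INC 2 -> ACC=32
Event 22 (EXEC): [IRQ1] PC=3: IRET -> resume IRQ0 at PC=1 (depth now 1)
Event 23 (EXEC): [IRQ0] PC=1: INC 2 -> ACC=34
Event 24 (EXEC): [IRQ0] PC=2: IRET -> resume MAIN at PC=2 (depth now 0)
Event 25 (EXEC): [MAIN] PC=2: INC 5 -> ACC=39
Event 26 (EXEC): [MAIN] PC=3: HALT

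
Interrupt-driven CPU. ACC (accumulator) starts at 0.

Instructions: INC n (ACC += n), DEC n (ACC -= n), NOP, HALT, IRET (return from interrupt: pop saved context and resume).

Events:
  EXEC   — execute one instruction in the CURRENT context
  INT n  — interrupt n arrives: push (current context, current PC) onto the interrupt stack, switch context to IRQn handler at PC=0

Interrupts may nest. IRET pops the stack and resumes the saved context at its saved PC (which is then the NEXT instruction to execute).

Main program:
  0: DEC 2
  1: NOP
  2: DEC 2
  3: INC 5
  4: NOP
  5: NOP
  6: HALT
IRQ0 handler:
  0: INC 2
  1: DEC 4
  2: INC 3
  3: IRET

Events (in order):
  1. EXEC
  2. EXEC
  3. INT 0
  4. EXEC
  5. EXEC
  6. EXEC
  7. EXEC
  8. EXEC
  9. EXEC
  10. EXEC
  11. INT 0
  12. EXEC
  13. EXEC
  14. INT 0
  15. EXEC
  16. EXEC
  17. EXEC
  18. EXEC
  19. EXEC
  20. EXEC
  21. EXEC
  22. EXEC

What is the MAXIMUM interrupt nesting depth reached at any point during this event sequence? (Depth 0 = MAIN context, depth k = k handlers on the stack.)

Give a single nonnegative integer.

Answer: 2

Derivation:
Event 1 (EXEC): [MAIN] PC=0: DEC 2 -> ACC=-2 [depth=0]
Event 2 (EXEC): [MAIN] PC=1: NOP [depth=0]
Event 3 (INT 0): INT 0 arrives: push (MAIN, PC=2), enter IRQ0 at PC=0 (depth now 1) [depth=1]
Event 4 (EXEC): [IRQ0] PC=0: INC 2 -> ACC=0 [depth=1]
Event 5 (EXEC): [IRQ0] PC=1: DEC 4 -> ACC=-4 [depth=1]
Event 6 (EXEC): [IRQ0] PC=2: INC 3 -> ACC=-1 [depth=1]
Event 7 (EXEC): [IRQ0] PC=3: IRET -> resume MAIN at PC=2 (depth now 0) [depth=0]
Event 8 (EXEC): [MAIN] PC=2: DEC 2 -> ACC=-3 [depth=0]
Event 9 (EXEC): [MAIN] PC=3: INC 5 -> ACC=2 [depth=0]
Event 10 (EXEC): [MAIN] PC=4: NOP [depth=0]
Event 11 (INT 0): INT 0 arrives: push (MAIN, PC=5), enter IRQ0 at PC=0 (depth now 1) [depth=1]
Event 12 (EXEC): [IRQ0] PC=0: INC 2 -> ACC=4 [depth=1]
Event 13 (EXEC): [IRQ0] PC=1: DEC 4 -> ACC=0 [depth=1]
Event 14 (INT 0): INT 0 arrives: push (IRQ0, PC=2), enter IRQ0 at PC=0 (depth now 2) [depth=2]
Event 15 (EXEC): [IRQ0] PC=0: INC 2 -> ACC=2 [depth=2]
Event 16 (EXEC): [IRQ0] PC=1: DEC 4 -> ACC=-2 [depth=2]
Event 17 (EXEC): [IRQ0] PC=2: INC 3 -> ACC=1 [depth=2]
Event 18 (EXEC): [IRQ0] PC=3: IRET -> resume IRQ0 at PC=2 (depth now 1) [depth=1]
Event 19 (EXEC): [IRQ0] PC=2: INC 3 -> ACC=4 [depth=1]
Event 20 (EXEC): [IRQ0] PC=3: IRET -> resume MAIN at PC=5 (depth now 0) [depth=0]
Event 21 (EXEC): [MAIN] PC=5: NOP [depth=0]
Event 22 (EXEC): [MAIN] PC=6: HALT [depth=0]
Max depth observed: 2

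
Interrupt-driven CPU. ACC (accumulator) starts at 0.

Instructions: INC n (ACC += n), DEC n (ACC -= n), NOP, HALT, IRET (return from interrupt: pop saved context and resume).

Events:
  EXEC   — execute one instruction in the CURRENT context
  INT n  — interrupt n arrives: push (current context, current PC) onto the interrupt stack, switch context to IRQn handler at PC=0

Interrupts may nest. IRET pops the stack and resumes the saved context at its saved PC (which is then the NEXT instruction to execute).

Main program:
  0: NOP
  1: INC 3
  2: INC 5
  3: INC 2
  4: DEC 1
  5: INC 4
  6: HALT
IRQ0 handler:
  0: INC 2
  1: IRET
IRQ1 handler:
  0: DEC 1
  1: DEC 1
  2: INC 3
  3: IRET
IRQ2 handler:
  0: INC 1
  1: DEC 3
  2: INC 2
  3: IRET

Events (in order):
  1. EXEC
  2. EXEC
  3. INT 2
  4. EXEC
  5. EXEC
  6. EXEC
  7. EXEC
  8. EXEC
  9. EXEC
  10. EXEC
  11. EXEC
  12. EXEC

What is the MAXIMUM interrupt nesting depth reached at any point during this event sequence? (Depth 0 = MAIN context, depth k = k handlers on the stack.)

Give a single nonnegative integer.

Event 1 (EXEC): [MAIN] PC=0: NOP [depth=0]
Event 2 (EXEC): [MAIN] PC=1: INC 3 -> ACC=3 [depth=0]
Event 3 (INT 2): INT 2 arrives: push (MAIN, PC=2), enter IRQ2 at PC=0 (depth now 1) [depth=1]
Event 4 (EXEC): [IRQ2] PC=0: INC 1 -> ACC=4 [depth=1]
Event 5 (EXEC): [IRQ2] PC=1: DEC 3 -> ACC=1 [depth=1]
Event 6 (EXEC): [IRQ2] PC=2: INC 2 -> ACC=3 [depth=1]
Event 7 (EXEC): [IRQ2] PC=3: IRET -> resume MAIN at PC=2 (depth now 0) [depth=0]
Event 8 (EXEC): [MAIN] PC=2: INC 5 -> ACC=8 [depth=0]
Event 9 (EXEC): [MAIN] PC=3: INC 2 -> ACC=10 [depth=0]
Event 10 (EXEC): [MAIN] PC=4: DEC 1 -> ACC=9 [depth=0]
Event 11 (EXEC): [MAIN] PC=5: INC 4 -> ACC=13 [depth=0]
Event 12 (EXEC): [MAIN] PC=6: HALT [depth=0]
Max depth observed: 1

Answer: 1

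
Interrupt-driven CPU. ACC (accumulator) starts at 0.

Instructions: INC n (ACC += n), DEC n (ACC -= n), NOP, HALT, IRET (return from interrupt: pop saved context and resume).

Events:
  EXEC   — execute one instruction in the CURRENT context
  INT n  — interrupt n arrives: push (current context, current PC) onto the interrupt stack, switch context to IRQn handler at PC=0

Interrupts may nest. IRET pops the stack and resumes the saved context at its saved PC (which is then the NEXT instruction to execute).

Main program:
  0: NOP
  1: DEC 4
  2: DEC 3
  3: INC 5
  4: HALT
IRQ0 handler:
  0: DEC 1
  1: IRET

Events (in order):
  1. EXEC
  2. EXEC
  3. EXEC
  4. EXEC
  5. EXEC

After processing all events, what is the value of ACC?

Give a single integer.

Answer: -2

Derivation:
Event 1 (EXEC): [MAIN] PC=0: NOP
Event 2 (EXEC): [MAIN] PC=1: DEC 4 -> ACC=-4
Event 3 (EXEC): [MAIN] PC=2: DEC 3 -> ACC=-7
Event 4 (EXEC): [MAIN] PC=3: INC 5 -> ACC=-2
Event 5 (EXEC): [MAIN] PC=4: HALT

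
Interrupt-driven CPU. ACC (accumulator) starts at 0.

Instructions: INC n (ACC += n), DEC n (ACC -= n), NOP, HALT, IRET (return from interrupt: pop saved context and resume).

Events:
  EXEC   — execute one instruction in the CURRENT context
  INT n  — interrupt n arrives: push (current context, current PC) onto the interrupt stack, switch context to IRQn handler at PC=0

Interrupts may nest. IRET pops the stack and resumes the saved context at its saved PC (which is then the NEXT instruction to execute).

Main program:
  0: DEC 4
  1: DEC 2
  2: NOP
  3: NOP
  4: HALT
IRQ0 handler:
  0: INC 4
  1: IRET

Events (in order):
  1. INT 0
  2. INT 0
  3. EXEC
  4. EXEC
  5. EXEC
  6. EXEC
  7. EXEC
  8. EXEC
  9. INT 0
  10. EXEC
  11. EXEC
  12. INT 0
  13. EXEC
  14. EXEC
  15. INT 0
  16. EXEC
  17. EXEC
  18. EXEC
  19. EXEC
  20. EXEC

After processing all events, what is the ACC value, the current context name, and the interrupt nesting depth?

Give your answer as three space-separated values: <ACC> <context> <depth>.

Answer: 14 MAIN 0

Derivation:
Event 1 (INT 0): INT 0 arrives: push (MAIN, PC=0), enter IRQ0 at PC=0 (depth now 1)
Event 2 (INT 0): INT 0 arrives: push (IRQ0, PC=0), enter IRQ0 at PC=0 (depth now 2)
Event 3 (EXEC): [IRQ0] PC=0: INC 4 -> ACC=4
Event 4 (EXEC): [IRQ0] PC=1: IRET -> resume IRQ0 at PC=0 (depth now 1)
Event 5 (EXEC): [IRQ0] PC=0: INC 4 -> ACC=8
Event 6 (EXEC): [IRQ0] PC=1: IRET -> resume MAIN at PC=0 (depth now 0)
Event 7 (EXEC): [MAIN] PC=0: DEC 4 -> ACC=4
Event 8 (EXEC): [MAIN] PC=1: DEC 2 -> ACC=2
Event 9 (INT 0): INT 0 arrives: push (MAIN, PC=2), enter IRQ0 at PC=0 (depth now 1)
Event 10 (EXEC): [IRQ0] PC=0: INC 4 -> ACC=6
Event 11 (EXEC): [IRQ0] PC=1: IRET -> resume MAIN at PC=2 (depth now 0)
Event 12 (INT 0): INT 0 arrives: push (MAIN, PC=2), enter IRQ0 at PC=0 (depth now 1)
Event 13 (EXEC): [IRQ0] PC=0: INC 4 -> ACC=10
Event 14 (EXEC): [IRQ0] PC=1: IRET -> resume MAIN at PC=2 (depth now 0)
Event 15 (INT 0): INT 0 arrives: push (MAIN, PC=2), enter IRQ0 at PC=0 (depth now 1)
Event 16 (EXEC): [IRQ0] PC=0: INC 4 -> ACC=14
Event 17 (EXEC): [IRQ0] PC=1: IRET -> resume MAIN at PC=2 (depth now 0)
Event 18 (EXEC): [MAIN] PC=2: NOP
Event 19 (EXEC): [MAIN] PC=3: NOP
Event 20 (EXEC): [MAIN] PC=4: HALT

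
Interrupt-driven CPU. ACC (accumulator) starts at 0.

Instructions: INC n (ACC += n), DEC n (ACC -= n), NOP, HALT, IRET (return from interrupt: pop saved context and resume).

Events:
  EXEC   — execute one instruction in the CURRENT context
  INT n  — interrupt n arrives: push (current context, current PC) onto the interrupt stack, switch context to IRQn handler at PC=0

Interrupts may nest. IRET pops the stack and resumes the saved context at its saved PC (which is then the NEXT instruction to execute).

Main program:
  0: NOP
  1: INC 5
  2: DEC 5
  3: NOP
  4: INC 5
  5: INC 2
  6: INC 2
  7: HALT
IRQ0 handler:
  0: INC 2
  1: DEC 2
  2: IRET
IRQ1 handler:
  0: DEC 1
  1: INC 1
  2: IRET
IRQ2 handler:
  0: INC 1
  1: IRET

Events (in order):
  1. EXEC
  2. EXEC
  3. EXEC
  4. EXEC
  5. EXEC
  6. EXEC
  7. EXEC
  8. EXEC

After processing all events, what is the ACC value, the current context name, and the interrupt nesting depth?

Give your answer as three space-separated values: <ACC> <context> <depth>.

Answer: 9 MAIN 0

Derivation:
Event 1 (EXEC): [MAIN] PC=0: NOP
Event 2 (EXEC): [MAIN] PC=1: INC 5 -> ACC=5
Event 3 (EXEC): [MAIN] PC=2: DEC 5 -> ACC=0
Event 4 (EXEC): [MAIN] PC=3: NOP
Event 5 (EXEC): [MAIN] PC=4: INC 5 -> ACC=5
Event 6 (EXEC): [MAIN] PC=5: INC 2 -> ACC=7
Event 7 (EXEC): [MAIN] PC=6: INC 2 -> ACC=9
Event 8 (EXEC): [MAIN] PC=7: HALT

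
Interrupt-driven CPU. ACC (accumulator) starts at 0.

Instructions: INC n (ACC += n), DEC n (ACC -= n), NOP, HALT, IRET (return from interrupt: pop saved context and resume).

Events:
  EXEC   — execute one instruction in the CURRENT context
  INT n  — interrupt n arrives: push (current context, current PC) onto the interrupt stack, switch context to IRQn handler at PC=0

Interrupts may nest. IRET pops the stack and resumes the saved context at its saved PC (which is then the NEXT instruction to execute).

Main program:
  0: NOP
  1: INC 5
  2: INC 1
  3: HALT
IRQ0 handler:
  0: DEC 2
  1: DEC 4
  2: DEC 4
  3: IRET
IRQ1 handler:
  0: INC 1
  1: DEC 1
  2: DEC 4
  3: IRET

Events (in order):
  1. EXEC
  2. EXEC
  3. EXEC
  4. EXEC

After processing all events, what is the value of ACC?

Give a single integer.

Event 1 (EXEC): [MAIN] PC=0: NOP
Event 2 (EXEC): [MAIN] PC=1: INC 5 -> ACC=5
Event 3 (EXEC): [MAIN] PC=2: INC 1 -> ACC=6
Event 4 (EXEC): [MAIN] PC=3: HALT

Answer: 6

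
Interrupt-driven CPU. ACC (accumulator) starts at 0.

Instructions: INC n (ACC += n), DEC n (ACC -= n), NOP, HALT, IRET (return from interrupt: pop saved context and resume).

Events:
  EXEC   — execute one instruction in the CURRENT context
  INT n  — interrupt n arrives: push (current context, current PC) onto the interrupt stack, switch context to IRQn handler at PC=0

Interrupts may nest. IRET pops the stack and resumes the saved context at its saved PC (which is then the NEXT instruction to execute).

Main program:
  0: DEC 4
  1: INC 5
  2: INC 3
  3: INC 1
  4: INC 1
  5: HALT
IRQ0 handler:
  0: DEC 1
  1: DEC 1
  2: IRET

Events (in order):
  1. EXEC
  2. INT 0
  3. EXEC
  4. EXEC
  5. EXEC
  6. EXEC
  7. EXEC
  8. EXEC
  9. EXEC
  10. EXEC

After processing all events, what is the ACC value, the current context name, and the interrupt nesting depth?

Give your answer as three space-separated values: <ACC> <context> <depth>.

Event 1 (EXEC): [MAIN] PC=0: DEC 4 -> ACC=-4
Event 2 (INT 0): INT 0 arrives: push (MAIN, PC=1), enter IRQ0 at PC=0 (depth now 1)
Event 3 (EXEC): [IRQ0] PC=0: DEC 1 -> ACC=-5
Event 4 (EXEC): [IRQ0] PC=1: DEC 1 -> ACC=-6
Event 5 (EXEC): [IRQ0] PC=2: IRET -> resume MAIN at PC=1 (depth now 0)
Event 6 (EXEC): [MAIN] PC=1: INC 5 -> ACC=-1
Event 7 (EXEC): [MAIN] PC=2: INC 3 -> ACC=2
Event 8 (EXEC): [MAIN] PC=3: INC 1 -> ACC=3
Event 9 (EXEC): [MAIN] PC=4: INC 1 -> ACC=4
Event 10 (EXEC): [MAIN] PC=5: HALT

Answer: 4 MAIN 0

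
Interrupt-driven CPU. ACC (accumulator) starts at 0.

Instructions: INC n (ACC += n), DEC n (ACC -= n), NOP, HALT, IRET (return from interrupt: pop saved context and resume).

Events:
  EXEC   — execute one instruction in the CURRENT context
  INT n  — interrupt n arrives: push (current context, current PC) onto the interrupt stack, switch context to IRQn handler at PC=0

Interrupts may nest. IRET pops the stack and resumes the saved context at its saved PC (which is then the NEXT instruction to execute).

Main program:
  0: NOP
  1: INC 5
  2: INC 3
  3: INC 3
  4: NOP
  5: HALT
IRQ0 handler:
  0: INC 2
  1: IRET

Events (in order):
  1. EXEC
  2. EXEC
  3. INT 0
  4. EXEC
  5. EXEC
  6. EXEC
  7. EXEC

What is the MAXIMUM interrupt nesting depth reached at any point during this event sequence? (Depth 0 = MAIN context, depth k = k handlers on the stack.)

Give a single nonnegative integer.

Answer: 1

Derivation:
Event 1 (EXEC): [MAIN] PC=0: NOP [depth=0]
Event 2 (EXEC): [MAIN] PC=1: INC 5 -> ACC=5 [depth=0]
Event 3 (INT 0): INT 0 arrives: push (MAIN, PC=2), enter IRQ0 at PC=0 (depth now 1) [depth=1]
Event 4 (EXEC): [IRQ0] PC=0: INC 2 -> ACC=7 [depth=1]
Event 5 (EXEC): [IRQ0] PC=1: IRET -> resume MAIN at PC=2 (depth now 0) [depth=0]
Event 6 (EXEC): [MAIN] PC=2: INC 3 -> ACC=10 [depth=0]
Event 7 (EXEC): [MAIN] PC=3: INC 3 -> ACC=13 [depth=0]
Max depth observed: 1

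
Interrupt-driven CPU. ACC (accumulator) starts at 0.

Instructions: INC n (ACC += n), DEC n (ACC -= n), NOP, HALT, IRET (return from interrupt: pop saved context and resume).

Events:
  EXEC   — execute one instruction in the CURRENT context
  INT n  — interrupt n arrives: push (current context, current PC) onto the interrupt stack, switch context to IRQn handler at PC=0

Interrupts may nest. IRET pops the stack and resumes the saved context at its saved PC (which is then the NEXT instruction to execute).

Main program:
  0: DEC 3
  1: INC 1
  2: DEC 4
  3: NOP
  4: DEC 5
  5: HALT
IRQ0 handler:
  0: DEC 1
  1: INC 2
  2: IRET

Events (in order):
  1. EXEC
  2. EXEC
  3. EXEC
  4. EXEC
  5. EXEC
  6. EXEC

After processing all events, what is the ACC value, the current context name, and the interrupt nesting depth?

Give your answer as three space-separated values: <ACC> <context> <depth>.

Answer: -11 MAIN 0

Derivation:
Event 1 (EXEC): [MAIN] PC=0: DEC 3 -> ACC=-3
Event 2 (EXEC): [MAIN] PC=1: INC 1 -> ACC=-2
Event 3 (EXEC): [MAIN] PC=2: DEC 4 -> ACC=-6
Event 4 (EXEC): [MAIN] PC=3: NOP
Event 5 (EXEC): [MAIN] PC=4: DEC 5 -> ACC=-11
Event 6 (EXEC): [MAIN] PC=5: HALT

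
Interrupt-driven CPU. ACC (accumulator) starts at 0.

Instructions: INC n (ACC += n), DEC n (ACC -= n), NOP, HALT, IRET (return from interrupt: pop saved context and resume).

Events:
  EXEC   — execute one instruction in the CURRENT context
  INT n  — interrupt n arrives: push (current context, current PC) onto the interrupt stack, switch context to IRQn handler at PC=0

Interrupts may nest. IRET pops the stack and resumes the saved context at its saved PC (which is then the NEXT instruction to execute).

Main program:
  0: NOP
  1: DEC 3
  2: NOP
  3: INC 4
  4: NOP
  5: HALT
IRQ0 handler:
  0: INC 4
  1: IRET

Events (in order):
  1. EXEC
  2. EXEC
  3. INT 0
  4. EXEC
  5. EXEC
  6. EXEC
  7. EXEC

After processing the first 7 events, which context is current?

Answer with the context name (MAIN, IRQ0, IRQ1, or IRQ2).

Event 1 (EXEC): [MAIN] PC=0: NOP
Event 2 (EXEC): [MAIN] PC=1: DEC 3 -> ACC=-3
Event 3 (INT 0): INT 0 arrives: push (MAIN, PC=2), enter IRQ0 at PC=0 (depth now 1)
Event 4 (EXEC): [IRQ0] PC=0: INC 4 -> ACC=1
Event 5 (EXEC): [IRQ0] PC=1: IRET -> resume MAIN at PC=2 (depth now 0)
Event 6 (EXEC): [MAIN] PC=2: NOP
Event 7 (EXEC): [MAIN] PC=3: INC 4 -> ACC=5

Answer: MAIN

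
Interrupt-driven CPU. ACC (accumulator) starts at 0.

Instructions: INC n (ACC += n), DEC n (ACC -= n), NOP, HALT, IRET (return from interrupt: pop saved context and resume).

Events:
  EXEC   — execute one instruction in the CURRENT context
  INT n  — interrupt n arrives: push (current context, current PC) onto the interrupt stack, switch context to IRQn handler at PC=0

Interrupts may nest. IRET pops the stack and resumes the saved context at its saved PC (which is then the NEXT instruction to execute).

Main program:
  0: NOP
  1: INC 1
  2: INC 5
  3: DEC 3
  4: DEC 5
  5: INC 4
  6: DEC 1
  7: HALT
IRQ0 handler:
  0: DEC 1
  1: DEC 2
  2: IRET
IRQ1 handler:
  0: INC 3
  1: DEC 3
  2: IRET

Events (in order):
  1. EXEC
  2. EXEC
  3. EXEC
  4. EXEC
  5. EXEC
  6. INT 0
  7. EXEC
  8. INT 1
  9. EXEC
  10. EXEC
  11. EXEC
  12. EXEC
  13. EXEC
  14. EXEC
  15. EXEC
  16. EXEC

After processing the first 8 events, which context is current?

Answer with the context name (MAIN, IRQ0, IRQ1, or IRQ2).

Answer: IRQ1

Derivation:
Event 1 (EXEC): [MAIN] PC=0: NOP
Event 2 (EXEC): [MAIN] PC=1: INC 1 -> ACC=1
Event 3 (EXEC): [MAIN] PC=2: INC 5 -> ACC=6
Event 4 (EXEC): [MAIN] PC=3: DEC 3 -> ACC=3
Event 5 (EXEC): [MAIN] PC=4: DEC 5 -> ACC=-2
Event 6 (INT 0): INT 0 arrives: push (MAIN, PC=5), enter IRQ0 at PC=0 (depth now 1)
Event 7 (EXEC): [IRQ0] PC=0: DEC 1 -> ACC=-3
Event 8 (INT 1): INT 1 arrives: push (IRQ0, PC=1), enter IRQ1 at PC=0 (depth now 2)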